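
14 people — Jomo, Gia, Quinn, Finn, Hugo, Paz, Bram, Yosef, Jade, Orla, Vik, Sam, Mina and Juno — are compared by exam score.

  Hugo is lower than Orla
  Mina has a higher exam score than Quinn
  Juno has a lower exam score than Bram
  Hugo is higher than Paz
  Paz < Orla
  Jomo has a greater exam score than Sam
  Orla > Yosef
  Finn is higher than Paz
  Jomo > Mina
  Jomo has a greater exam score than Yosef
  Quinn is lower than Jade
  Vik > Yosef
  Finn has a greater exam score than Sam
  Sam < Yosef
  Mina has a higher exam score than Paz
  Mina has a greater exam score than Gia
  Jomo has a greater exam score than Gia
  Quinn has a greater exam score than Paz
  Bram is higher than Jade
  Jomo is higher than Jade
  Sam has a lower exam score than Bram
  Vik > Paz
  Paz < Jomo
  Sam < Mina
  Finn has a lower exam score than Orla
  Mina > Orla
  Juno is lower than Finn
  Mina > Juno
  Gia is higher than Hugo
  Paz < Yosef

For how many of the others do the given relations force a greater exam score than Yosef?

The elements the relations force above Yosef are Orla, Mina, Vik, Jomo — no chain reaches any other.
That is 4.

4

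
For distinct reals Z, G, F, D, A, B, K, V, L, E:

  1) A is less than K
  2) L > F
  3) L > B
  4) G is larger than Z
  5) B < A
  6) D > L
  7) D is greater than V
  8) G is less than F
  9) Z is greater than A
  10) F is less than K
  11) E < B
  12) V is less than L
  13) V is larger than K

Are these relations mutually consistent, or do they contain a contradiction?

consistent

The single ordering E < B < A < Z < G < F < K < V < L < D satisfies every listed relation, so no contradiction arises.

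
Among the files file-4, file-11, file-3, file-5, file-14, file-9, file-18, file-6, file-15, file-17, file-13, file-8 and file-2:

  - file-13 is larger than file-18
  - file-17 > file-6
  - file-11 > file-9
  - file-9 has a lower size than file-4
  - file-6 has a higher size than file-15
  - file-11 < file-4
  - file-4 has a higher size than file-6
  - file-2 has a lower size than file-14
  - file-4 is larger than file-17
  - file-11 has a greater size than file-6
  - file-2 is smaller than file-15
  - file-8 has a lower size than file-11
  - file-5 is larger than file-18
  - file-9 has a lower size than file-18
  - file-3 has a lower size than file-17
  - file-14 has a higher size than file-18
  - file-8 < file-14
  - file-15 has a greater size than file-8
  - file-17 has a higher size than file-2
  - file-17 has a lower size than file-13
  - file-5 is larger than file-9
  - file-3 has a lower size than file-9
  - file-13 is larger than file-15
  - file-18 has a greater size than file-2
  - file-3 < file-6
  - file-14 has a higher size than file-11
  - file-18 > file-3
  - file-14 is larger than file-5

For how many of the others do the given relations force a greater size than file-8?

From file-8 the given relations immediately reach file-15, file-11, file-14.
From those, file-6, file-13, file-4 — 6 in total.
From those, file-17 — 7 in total.
Nothing else is reachable above file-8; 7 in all.

7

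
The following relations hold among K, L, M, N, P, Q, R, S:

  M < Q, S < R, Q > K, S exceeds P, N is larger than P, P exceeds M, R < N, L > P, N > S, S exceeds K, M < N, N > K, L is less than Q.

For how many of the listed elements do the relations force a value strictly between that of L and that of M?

1

Chaining upward from M reaches: P, S, R, Q, N.
Chaining downward from L reaches: P.
Strictly between M and L are those in both lists: P — 1 element.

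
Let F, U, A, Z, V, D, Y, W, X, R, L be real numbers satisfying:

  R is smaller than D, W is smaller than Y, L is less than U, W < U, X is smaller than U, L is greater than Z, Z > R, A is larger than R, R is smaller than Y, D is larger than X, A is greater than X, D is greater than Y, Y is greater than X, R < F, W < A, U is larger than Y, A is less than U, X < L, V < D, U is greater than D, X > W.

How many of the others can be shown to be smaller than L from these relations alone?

From L the given relations immediately reach Z, X.
From those, R, W — 4 in total.
Nothing else is reachable below L; 4 in all.

4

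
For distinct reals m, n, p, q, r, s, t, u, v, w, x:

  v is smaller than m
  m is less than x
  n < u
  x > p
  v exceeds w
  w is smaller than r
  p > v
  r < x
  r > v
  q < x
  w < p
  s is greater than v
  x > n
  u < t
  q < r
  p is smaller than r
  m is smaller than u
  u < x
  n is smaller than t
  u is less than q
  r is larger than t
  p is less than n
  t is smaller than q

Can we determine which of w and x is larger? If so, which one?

Chaining the given relations: w < v < p < n < u < t < r < x.
So x is larger.

x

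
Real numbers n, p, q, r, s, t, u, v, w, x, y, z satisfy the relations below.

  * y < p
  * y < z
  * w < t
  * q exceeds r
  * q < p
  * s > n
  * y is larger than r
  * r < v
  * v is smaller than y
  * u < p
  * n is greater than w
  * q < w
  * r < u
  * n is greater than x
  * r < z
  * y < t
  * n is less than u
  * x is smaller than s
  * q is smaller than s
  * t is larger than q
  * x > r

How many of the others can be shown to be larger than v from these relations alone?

4

The elements the relations force above v are y, z, t, p — no chain reaches any other.
That is 4.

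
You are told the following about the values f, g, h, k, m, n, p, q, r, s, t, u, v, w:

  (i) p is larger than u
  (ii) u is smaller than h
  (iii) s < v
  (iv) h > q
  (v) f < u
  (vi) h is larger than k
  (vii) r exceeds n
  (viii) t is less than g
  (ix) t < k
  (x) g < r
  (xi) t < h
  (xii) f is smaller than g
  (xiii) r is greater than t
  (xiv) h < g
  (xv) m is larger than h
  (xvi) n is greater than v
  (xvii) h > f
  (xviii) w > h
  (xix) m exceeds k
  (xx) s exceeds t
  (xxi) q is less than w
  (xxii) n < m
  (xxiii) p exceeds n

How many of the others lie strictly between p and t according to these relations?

The relations place t below p. An element lies strictly between them when it is forced above t and also forced below p.
Above t: {k, s, h, v, w, n, m, g, r}. Below p: {f, u, s, v, n}.
Intersection: {s, v, n} — 3.

3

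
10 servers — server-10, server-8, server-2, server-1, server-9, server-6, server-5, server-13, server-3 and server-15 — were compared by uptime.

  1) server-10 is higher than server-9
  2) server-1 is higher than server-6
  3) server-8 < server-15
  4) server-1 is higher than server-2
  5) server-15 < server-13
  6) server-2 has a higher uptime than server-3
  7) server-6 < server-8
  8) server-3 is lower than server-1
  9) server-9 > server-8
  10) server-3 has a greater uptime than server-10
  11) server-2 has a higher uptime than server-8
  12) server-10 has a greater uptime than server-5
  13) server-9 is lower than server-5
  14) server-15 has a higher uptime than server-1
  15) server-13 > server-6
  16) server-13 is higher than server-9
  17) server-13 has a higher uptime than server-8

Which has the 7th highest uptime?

server-5

Piecing the relations together gives one ordering: server-6 < server-8 < server-9 < server-5 < server-10 < server-3 < server-2 < server-1 < server-15 < server-13.
The 7th largest is server-5.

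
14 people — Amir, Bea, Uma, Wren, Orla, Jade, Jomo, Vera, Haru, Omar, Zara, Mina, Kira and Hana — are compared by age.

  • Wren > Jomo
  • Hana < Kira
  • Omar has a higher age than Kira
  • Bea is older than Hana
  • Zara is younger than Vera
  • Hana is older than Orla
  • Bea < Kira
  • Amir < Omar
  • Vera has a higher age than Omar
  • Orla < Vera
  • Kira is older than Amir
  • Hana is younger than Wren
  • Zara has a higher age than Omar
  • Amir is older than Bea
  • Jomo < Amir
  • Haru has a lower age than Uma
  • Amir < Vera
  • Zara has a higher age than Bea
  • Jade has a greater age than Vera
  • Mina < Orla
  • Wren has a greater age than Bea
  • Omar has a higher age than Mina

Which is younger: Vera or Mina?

The relevant relations are Mina < Orla; Orla < Hana; Hana < Bea; Bea < Amir; Amir < Kira; Kira < Omar; Omar < Zara; Zara < Vera.
Together: Mina < Orla < Hana < Bea < Amir < Kira < Omar < Zara < Vera.
So Mina < Vera; Mina is the younger of the two.

Mina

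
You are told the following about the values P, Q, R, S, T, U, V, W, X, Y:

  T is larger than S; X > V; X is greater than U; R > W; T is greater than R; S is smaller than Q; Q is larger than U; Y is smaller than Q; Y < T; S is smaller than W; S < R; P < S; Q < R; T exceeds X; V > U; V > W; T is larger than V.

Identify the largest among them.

U is not greatest since U < Q; Y is not greatest since Y < Q; P is not greatest since P < S; S is not greatest since S < R; W is not greatest since W < V; V is not greatest since V < X; X is not greatest since X < T; Q is not greatest since Q < R; R is not greatest since R < T.
Only T has nothing above it, so T is the largest.

T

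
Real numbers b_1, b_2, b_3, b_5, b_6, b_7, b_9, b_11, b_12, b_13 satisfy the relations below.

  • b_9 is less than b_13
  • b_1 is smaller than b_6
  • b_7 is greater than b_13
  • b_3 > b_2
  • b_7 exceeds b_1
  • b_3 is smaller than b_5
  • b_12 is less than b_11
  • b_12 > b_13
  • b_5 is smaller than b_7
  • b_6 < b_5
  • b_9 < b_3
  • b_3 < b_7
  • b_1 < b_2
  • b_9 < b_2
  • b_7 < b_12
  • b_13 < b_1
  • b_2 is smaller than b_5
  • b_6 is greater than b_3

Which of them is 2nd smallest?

Chaining the given pairs: b_9 < b_13 < b_1 < b_2 < b_3 < b_6 < b_5 < b_7 < b_12 < b_11.
The 2nd smallest is b_13.

b_13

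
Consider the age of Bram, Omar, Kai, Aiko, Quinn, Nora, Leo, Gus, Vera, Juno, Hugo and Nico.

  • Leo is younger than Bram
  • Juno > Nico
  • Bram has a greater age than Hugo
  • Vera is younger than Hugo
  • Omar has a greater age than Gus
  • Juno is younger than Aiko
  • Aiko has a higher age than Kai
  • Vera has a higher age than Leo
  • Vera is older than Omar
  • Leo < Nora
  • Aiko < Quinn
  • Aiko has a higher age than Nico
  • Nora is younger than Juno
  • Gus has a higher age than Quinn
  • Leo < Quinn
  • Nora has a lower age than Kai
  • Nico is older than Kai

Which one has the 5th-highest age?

Gus

Piecing the relations together gives one ordering: Leo < Nora < Kai < Nico < Juno < Aiko < Quinn < Gus < Omar < Vera < Hugo < Bram.
Counting 5 from the largest end gives Gus.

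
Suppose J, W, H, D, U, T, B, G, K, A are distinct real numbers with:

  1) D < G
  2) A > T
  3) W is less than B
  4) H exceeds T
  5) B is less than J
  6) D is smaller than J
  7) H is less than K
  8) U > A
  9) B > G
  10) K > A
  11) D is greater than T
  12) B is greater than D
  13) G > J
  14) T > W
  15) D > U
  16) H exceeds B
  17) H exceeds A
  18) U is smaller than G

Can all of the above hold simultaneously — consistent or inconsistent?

inconsistent

Chaining the given relations yields J < G < B, so J < B. But one relation states B < J. These cannot both hold.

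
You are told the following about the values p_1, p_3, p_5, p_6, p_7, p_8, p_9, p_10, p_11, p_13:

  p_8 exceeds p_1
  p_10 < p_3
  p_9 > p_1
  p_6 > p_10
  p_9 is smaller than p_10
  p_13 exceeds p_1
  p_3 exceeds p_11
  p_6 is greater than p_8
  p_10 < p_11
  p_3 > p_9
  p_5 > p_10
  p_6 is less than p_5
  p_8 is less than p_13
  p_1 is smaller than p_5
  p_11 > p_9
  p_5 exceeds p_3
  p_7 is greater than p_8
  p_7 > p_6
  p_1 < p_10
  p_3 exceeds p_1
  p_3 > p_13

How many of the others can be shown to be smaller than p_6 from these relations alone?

The elements the relations force below p_6 are p_1, p_8, p_9, p_10 — no chain reaches any other.
That is 4.

4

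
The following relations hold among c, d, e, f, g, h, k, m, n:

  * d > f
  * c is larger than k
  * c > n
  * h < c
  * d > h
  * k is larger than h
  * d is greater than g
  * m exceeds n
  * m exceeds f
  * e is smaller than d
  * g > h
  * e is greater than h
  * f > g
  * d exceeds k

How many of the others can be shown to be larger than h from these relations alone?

The elements the relations force above h are e, k, g, c, f, d, m — no chain reaches any other.
That is 7.

7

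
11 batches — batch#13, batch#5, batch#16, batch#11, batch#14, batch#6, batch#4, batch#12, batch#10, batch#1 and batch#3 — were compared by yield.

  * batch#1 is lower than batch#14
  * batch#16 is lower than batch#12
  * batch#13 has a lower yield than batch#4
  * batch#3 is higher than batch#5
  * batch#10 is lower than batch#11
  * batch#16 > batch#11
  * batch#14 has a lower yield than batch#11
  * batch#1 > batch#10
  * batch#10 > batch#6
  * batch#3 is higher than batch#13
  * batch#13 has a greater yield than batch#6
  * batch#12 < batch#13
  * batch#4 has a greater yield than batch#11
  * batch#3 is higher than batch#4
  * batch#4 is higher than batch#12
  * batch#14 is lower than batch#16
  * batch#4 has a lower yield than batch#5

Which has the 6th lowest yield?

batch#16

The consecutive relations fix a unique order: batch#6 < batch#10 < batch#1 < batch#14 < batch#11 < batch#16 < batch#12 < batch#13 < batch#4 < batch#5 < batch#3.
Counting 6 from the smallest end gives batch#16.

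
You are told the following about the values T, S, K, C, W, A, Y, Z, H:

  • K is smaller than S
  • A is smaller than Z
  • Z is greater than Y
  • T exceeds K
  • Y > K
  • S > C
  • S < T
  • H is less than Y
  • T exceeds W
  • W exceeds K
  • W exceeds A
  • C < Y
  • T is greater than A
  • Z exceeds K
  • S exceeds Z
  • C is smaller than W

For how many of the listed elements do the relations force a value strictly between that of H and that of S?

2

Chaining upward from H reaches: Y, Z, T.
Chaining downward from S reaches: K, C, A, Y, Z.
Strictly between H and S are those in both lists: Y, Z — 2 elements.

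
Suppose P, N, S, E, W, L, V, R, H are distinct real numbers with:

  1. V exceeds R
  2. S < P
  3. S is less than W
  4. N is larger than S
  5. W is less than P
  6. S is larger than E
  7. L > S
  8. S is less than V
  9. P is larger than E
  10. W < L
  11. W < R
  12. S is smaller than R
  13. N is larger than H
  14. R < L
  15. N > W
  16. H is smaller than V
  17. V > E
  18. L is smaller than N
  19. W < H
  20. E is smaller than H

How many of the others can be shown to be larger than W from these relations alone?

6

From W the given relations immediately reach R, L, P, H, N.
From those, V — 6 in total.
Nothing else is reachable above W; 6 in all.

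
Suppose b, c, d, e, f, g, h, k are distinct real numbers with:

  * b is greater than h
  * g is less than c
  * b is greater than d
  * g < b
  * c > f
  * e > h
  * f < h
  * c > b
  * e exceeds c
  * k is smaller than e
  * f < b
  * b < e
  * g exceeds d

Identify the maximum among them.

e

d is not greatest since d < g; g is not greatest since g < b; f is not greatest since f < h; k is not greatest since k < e; h is not greatest since h < b; b is not greatest since b < e; c is not greatest since c < e.
Only e has nothing above it, so e is the maximum.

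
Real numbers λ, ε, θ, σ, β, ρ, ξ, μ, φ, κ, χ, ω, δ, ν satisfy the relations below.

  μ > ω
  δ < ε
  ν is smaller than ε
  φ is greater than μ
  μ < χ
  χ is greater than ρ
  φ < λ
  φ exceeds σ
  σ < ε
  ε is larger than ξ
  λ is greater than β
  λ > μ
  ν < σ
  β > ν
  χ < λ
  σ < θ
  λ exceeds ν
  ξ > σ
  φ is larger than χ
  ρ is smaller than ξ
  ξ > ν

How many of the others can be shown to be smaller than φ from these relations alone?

6

The elements the relations force below φ are ν, ρ, σ, ω, μ, χ — no chain reaches any other.
That is 6.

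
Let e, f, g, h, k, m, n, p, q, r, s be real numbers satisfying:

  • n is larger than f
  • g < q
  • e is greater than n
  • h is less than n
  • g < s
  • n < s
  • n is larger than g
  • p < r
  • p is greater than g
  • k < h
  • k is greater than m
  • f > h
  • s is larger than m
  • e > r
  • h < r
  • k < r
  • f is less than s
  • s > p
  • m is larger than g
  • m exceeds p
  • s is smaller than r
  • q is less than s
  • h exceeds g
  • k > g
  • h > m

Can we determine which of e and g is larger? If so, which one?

g < p and p < m give g < m.
With m < k: g < p < m < k.
Then k < h extends the chain to h.
Then h < f extends the chain to f.
Then f < n extends the chain to n.
Then n < s extends the chain to s.
Then s < r extends the chain to r.
With r < e: g < p < m < k < h < f < n < s < r < e.
So e is larger.

e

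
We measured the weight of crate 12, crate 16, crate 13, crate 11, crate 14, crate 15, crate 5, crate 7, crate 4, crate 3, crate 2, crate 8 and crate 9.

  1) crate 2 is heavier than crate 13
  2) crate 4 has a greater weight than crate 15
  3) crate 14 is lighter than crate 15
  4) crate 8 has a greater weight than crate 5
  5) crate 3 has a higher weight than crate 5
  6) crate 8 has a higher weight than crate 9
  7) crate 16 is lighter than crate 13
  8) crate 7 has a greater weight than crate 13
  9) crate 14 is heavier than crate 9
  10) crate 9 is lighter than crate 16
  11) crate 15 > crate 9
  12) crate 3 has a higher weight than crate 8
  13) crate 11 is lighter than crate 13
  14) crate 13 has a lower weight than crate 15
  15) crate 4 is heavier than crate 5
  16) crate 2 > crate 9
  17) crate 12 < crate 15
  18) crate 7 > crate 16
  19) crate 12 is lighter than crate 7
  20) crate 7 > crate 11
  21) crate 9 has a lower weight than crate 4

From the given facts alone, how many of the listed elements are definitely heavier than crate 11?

Directly above crate 11: crate 13, crate 7.
One step further: crate 15, crate 2 (4 so far).
One step further: crate 4 (5 so far).
Nothing else is reachable above crate 11; 5 in all.

5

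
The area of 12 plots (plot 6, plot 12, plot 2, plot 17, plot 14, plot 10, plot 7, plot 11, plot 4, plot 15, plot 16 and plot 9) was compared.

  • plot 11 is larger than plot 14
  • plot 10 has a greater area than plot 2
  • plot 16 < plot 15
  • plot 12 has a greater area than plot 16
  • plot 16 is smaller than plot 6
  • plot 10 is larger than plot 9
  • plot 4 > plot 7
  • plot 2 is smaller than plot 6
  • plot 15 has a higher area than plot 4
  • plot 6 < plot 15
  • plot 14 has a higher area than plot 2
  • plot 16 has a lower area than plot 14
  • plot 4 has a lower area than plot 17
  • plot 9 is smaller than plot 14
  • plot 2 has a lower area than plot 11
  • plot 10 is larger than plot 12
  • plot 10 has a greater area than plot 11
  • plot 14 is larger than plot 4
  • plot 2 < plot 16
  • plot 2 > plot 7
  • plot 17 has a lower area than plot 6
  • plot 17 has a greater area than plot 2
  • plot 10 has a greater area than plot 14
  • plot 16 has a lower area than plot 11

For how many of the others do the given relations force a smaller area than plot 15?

6

The elements the relations force below plot 15 are plot 7, plot 4, plot 2, plot 16, plot 17, plot 6 — no chain reaches any other.
That is 6.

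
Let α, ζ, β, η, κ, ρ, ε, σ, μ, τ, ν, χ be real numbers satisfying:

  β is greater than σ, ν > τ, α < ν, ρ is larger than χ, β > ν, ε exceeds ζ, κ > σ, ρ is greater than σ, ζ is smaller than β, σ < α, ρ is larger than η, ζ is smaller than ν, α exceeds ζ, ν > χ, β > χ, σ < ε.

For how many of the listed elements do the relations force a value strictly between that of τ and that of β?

Chaining upward from τ reaches: ν.
Chaining downward from β reaches: σ, χ, ζ, α, ν.
Strictly between τ and β are those in both lists: ν — 1 element.

1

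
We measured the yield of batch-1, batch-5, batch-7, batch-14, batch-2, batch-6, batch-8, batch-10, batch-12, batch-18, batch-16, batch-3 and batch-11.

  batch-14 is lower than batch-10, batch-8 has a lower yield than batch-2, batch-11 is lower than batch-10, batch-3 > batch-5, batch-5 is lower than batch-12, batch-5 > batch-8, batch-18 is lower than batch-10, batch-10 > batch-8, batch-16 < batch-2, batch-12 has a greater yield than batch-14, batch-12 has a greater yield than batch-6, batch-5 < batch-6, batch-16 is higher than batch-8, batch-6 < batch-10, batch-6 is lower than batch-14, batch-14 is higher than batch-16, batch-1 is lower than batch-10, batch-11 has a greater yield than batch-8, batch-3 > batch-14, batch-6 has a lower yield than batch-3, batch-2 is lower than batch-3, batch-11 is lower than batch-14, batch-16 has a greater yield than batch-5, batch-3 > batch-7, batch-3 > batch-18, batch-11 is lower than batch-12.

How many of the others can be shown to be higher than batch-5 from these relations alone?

The elements the relations force above batch-5 are batch-16, batch-2, batch-6, batch-14, batch-12, batch-10, batch-3 — no chain reaches any other.
That is 7.

7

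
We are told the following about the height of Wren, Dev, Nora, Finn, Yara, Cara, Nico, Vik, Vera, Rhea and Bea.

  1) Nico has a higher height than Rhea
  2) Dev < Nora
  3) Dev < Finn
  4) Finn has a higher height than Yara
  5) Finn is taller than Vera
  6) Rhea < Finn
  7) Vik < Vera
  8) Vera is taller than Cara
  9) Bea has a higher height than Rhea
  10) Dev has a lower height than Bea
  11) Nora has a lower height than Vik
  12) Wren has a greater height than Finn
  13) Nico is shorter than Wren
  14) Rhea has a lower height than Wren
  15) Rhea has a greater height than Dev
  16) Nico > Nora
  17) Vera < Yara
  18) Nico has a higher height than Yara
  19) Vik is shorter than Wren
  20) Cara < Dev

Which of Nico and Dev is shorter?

Dev < Nora and Nora < Vik give Dev < Vik.
Then Vik < Vera extends the chain to Vera.
Then Vera < Yara extends the chain to Yara.
With Yara < Nico: Dev < Nora < Vik < Vera < Yara < Nico.
So Dev < Nico; Dev is the shorter of the two.

Dev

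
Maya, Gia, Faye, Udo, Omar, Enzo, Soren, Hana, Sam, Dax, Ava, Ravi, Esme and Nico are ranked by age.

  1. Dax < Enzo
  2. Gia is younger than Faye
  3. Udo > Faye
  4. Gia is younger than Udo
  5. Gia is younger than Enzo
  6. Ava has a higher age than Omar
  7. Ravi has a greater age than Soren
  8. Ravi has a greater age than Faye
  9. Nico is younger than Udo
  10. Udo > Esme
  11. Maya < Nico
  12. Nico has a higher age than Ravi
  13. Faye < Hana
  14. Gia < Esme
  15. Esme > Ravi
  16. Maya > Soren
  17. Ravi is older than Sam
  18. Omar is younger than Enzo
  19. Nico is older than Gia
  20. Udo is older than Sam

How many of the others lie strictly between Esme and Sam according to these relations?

The relations place Sam below Esme. An element lies strictly between them when it is forced above Sam and also forced below Esme.
Above Sam: {Ravi, Nico, Udo}. Below Esme: {Soren, Gia, Faye, Ravi}.
Intersection: {Ravi} — 1.

1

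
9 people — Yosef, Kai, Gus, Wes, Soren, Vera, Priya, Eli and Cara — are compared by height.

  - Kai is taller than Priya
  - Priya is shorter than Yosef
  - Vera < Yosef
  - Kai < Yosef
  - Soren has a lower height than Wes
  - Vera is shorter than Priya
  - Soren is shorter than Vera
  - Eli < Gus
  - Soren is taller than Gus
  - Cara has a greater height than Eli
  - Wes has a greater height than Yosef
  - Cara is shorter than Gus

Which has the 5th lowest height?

Vera

Chaining the given pairs: Eli < Cara < Gus < Soren < Vera < Priya < Kai < Yosef < Wes.
The 5th smallest is Vera.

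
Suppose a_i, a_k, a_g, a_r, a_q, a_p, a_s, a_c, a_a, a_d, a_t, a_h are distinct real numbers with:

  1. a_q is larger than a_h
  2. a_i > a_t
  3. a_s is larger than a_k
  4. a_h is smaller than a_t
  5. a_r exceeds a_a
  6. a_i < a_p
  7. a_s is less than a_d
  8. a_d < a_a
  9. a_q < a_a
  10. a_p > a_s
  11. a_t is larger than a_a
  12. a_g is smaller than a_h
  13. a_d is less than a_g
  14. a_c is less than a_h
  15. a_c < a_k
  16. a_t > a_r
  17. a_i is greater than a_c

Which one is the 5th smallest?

a_g

Chaining the given pairs: a_c < a_k < a_s < a_d < a_g < a_h < a_q < a_a < a_r < a_t < a_i < a_p.
Counting 5 from the smallest end gives a_g.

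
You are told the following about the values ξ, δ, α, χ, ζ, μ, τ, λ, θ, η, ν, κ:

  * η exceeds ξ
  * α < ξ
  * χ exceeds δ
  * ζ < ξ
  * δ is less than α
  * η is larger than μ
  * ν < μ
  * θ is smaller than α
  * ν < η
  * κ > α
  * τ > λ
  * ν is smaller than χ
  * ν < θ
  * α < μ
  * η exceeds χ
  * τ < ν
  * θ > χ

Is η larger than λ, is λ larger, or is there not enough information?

η

Link the given pairs in sequence: λ < τ; τ < ν; ν < χ; χ < θ; θ < α; α < ξ; ξ < η.
Chaining these gives λ < τ < ν < χ < θ < α < ξ < η.
So η is larger.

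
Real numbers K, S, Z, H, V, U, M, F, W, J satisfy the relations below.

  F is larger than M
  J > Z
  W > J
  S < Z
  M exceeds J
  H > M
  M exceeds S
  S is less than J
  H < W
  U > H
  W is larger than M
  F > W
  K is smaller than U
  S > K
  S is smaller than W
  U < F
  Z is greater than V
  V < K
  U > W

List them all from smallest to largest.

V < K < S < Z < J < M < H < W < U < F

Each adjacent pair is fixed by a given relation: V < K; K < S; S < Z; Z < J; J < M; M < H; H < W; W < U; U < F. Chaining them end to end gives the full order.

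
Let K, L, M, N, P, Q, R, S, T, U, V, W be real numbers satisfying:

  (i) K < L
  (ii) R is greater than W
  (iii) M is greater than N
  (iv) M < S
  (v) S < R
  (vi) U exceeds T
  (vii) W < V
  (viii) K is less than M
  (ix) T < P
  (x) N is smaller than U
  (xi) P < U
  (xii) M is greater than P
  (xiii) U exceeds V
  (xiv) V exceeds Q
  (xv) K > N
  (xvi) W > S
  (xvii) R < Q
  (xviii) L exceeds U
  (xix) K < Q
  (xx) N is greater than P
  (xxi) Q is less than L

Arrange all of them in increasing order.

T < P < N < K < M < S < W < R < Q < V < U < L

The consecutive links are each given: T < P; P < N; N < K; K < M; M < S; S < W; W < R; R < Q; Q < V; V < U; U < L.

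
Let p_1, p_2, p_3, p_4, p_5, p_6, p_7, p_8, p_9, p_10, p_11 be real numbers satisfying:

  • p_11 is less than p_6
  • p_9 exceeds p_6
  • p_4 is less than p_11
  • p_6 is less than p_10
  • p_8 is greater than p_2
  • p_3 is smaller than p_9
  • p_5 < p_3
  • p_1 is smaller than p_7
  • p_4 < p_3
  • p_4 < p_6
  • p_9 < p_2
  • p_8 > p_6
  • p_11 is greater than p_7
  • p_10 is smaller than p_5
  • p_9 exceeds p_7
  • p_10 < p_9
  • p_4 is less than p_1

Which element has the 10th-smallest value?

p_2

The consecutive relations fix a unique order: p_4 < p_1 < p_7 < p_11 < p_6 < p_10 < p_5 < p_3 < p_9 < p_2 < p_8.
Counting 10 from the smallest end gives p_2.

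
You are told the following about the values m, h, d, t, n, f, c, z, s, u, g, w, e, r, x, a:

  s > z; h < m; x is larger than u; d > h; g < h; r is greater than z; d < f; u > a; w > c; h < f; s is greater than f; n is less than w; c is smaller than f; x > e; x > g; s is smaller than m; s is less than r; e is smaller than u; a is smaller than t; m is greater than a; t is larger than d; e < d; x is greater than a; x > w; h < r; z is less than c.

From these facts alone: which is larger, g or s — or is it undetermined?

s

g < h < d < f < s, by transitivity through h, d, f.
So s is larger.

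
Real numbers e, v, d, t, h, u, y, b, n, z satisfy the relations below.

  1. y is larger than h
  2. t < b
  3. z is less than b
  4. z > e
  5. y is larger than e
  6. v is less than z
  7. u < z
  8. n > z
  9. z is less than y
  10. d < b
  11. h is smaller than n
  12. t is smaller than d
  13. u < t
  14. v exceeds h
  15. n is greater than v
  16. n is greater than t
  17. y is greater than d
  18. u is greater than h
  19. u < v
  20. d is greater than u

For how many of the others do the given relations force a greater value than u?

Directly above u: v, t, d, z.
One step further: n, b, y (7 so far).
No other element is forced above u by the given relations, so the count is 7.

7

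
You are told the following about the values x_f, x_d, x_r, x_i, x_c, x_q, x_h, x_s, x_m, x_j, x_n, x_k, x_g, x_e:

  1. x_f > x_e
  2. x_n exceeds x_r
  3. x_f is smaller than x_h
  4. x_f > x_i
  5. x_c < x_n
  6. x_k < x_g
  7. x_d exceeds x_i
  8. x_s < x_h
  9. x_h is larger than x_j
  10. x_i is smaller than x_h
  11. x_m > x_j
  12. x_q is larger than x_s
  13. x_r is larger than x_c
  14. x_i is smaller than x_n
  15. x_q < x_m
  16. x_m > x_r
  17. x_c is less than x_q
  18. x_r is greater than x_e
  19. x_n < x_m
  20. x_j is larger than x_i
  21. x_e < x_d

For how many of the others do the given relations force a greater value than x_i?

6

Directly above x_i: x_j, x_f, x_n, x_h, x_d.
One step further: x_m (6 so far).
No other element is forced above x_i by the given relations, so the count is 6.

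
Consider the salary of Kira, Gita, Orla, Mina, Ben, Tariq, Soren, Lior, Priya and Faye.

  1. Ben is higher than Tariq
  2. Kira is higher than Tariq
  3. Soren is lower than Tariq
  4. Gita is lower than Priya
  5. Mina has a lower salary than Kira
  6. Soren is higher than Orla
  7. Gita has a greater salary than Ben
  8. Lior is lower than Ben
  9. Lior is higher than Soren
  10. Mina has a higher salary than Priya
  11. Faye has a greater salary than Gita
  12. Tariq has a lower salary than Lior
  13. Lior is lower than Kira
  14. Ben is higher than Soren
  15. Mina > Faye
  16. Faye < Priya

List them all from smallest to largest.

Each adjacent pair is fixed by a given relation: Orla < Soren; Soren < Tariq; Tariq < Lior; Lior < Ben; Ben < Gita; Gita < Faye; Faye < Priya; Priya < Mina; Mina < Kira. Chaining them end to end gives the full order.

Orla < Soren < Tariq < Lior < Ben < Gita < Faye < Priya < Mina < Kira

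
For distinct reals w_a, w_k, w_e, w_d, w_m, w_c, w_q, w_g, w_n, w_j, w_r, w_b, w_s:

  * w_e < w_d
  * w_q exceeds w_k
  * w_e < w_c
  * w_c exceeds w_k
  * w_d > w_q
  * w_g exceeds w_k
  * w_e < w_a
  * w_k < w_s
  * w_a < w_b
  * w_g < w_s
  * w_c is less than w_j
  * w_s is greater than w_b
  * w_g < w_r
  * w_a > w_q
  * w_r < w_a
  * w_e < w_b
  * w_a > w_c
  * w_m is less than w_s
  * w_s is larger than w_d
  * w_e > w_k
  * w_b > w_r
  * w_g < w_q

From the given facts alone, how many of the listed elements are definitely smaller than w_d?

4

The elements the relations force below w_d are w_k, w_g, w_e, w_q — no chain reaches any other.
That is 4.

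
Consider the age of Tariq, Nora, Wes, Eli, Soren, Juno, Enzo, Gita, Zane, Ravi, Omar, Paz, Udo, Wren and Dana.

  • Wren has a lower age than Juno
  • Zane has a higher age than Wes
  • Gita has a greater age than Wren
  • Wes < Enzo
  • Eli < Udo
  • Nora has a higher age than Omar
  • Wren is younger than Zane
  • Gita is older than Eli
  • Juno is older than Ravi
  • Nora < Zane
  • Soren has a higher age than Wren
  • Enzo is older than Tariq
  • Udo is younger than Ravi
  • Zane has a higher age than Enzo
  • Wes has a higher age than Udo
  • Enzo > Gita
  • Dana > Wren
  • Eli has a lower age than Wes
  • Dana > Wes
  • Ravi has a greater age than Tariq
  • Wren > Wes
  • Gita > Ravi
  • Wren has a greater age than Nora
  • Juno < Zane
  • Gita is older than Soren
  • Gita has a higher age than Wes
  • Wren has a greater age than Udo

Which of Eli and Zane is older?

Zane

Eli < Udo < Wes < Wren < Gita < Enzo < Zane, by transitivity through Udo, Wes, Wren, Gita, Enzo.
So Eli < Zane; Zane is the older of the two.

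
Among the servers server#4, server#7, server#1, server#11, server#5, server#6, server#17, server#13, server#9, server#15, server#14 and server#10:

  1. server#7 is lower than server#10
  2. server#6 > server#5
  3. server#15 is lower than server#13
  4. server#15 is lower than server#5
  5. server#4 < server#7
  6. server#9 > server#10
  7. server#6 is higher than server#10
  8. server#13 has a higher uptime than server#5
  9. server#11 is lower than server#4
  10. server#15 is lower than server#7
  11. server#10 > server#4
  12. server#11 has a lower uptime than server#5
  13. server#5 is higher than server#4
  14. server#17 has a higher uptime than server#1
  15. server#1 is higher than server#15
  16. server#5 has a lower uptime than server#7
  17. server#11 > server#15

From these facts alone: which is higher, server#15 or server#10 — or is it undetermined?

server#10

server#15 < server#11 < server#4 < server#5 < server#7 < server#10, by transitivity through server#11, server#4, server#5, server#7.
So server#10 is higher.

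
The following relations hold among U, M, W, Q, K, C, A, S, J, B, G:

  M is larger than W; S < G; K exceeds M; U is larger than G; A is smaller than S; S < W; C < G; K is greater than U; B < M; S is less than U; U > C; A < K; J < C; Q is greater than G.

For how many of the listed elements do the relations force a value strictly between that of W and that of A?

1

Chaining upward from A reaches: S, G, Q, U, M, K.
Chaining downward from W reaches: S.
Strictly between A and W are those in both lists: S — 1 element.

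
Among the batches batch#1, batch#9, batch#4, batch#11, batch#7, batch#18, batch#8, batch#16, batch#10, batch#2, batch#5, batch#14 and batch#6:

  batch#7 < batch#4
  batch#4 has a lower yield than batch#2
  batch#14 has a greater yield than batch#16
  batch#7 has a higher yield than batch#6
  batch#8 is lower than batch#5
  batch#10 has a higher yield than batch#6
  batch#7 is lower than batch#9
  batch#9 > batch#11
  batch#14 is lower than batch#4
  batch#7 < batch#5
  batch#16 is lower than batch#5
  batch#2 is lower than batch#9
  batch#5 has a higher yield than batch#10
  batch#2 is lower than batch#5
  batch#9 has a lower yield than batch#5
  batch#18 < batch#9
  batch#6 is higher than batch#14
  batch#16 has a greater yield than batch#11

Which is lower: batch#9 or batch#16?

batch#16

batch#16 < batch#14 and batch#14 < batch#6 give batch#16 < batch#6.
Then batch#6 < batch#7 extends the chain to batch#7.
With batch#7 < batch#4: batch#16 < batch#14 < batch#6 < batch#7 < batch#4.
Then batch#4 < batch#2 extends the chain to batch#2.
Then batch#2 < batch#9 extends the chain to batch#9.
So batch#16 < batch#9; batch#16 is the lower of the two.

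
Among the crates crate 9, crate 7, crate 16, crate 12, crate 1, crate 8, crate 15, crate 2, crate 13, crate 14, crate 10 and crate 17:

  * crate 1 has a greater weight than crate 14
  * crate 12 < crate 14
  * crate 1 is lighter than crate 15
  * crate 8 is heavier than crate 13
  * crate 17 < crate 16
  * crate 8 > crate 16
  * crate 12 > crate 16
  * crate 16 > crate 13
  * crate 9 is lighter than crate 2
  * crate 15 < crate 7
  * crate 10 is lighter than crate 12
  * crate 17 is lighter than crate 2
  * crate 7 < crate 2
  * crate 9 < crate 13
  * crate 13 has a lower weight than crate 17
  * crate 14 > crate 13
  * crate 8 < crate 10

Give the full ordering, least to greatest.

crate 9 < crate 13 < crate 17 < crate 16 < crate 8 < crate 10 < crate 12 < crate 14 < crate 1 < crate 15 < crate 7 < crate 2

Nothing is placed below crate 9, so it is least; from there crate 9 < crate 13; crate 13 < crate 17; crate 17 < crate 16; crate 16 < crate 8; crate 8 < crate 10; crate 10 < crate 12; crate 12 < crate 14; crate 14 < crate 1; crate 1 < crate 15; crate 15 < crate 7; crate 7 < crate 2, each given directly.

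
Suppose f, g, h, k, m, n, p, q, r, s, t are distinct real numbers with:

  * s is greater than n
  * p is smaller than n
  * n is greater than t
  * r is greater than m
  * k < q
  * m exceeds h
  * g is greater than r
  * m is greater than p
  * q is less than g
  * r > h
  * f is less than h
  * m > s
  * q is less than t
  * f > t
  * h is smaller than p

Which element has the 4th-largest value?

s

The consecutive relations fix a unique order: k < q < t < f < h < p < n < s < m < r < g.
The 4th largest is s.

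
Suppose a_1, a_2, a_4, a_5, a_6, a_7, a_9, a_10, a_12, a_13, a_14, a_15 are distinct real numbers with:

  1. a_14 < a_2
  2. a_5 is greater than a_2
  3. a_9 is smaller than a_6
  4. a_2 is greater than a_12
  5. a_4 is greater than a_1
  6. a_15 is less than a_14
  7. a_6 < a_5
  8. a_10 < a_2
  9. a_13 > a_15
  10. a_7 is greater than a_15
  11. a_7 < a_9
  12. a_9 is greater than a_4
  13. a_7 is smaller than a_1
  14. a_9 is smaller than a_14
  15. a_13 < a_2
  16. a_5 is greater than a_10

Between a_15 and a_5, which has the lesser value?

a_15

a_15 < a_7 and a_7 < a_1 give a_15 < a_1.
With a_1 < a_4: a_15 < a_7 < a_1 < a_4.
Then a_4 < a_9 extends the chain to a_9.
Then a_9 < a_6 extends the chain to a_6.
With a_6 < a_5: a_15 < a_7 < a_1 < a_4 < a_9 < a_6 < a_5.
So a_15 < a_5; a_15 is the smaller of the two.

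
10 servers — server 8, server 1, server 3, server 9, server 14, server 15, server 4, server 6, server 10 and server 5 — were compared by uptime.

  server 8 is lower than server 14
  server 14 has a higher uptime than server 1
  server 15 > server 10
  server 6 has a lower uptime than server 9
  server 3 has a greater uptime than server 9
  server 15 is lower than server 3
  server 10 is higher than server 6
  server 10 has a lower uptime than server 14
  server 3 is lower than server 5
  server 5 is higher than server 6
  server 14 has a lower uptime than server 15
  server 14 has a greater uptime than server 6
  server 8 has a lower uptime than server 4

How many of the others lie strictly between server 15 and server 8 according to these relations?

1

The relations place server 8 below server 15. An element lies strictly between them when it is forced above server 8 and also forced below server 15.
Above server 8: {server 14, server 4, server 3, server 5}. Below server 15: {server 6, server 1, server 10, server 14}.
Intersection: {server 14} — 1.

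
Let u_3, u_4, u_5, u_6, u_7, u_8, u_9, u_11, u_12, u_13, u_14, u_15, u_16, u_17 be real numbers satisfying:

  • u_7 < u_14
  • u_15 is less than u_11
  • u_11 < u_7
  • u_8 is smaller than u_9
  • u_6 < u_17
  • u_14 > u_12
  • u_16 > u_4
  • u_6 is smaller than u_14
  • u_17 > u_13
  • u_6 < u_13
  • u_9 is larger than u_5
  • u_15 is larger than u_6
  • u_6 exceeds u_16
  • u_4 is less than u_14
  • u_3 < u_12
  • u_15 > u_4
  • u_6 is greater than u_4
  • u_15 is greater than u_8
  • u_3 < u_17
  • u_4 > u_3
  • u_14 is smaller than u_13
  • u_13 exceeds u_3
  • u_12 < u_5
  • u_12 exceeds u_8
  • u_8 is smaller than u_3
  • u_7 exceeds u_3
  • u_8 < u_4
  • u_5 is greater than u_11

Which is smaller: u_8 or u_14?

Chaining the given relations: u_8 < u_3 < u_4 < u_16 < u_6 < u_15 < u_11 < u_7 < u_14.
So u_8 < u_14; u_8 is the smaller of the two.

u_8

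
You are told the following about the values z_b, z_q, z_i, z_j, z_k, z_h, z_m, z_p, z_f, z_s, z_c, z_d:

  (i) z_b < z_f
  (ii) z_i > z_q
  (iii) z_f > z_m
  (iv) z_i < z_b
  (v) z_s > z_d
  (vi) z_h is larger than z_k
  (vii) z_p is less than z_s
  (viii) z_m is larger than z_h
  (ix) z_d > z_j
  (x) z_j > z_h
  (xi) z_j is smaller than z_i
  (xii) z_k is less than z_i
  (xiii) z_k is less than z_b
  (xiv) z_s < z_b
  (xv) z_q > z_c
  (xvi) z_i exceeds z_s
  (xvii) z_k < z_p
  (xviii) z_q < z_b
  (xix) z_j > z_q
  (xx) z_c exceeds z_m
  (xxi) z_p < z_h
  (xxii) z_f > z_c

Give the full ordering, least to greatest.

Nothing is placed below z_k, so it is least; from there z_k < z_p; z_p < z_h; z_h < z_m; z_m < z_c; z_c < z_q; z_q < z_j; z_j < z_d; z_d < z_s; z_s < z_i; z_i < z_b; z_b < z_f, each given directly.

z_k < z_p < z_h < z_m < z_c < z_q < z_j < z_d < z_s < z_i < z_b < z_f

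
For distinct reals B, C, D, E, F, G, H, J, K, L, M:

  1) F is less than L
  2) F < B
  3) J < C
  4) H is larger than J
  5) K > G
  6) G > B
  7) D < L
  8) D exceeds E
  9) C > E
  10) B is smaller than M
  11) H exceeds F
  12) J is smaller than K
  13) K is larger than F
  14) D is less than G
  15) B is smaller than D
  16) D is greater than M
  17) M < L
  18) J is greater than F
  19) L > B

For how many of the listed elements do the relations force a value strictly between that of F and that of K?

Chaining upward from F reaches: J, B, M, D, G, L, C, H.
Chaining downward from K reaches: J, E, B, M, D, G.
Strictly between F and K are those in both lists: J, B, M, D, G — 5 elements.

5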